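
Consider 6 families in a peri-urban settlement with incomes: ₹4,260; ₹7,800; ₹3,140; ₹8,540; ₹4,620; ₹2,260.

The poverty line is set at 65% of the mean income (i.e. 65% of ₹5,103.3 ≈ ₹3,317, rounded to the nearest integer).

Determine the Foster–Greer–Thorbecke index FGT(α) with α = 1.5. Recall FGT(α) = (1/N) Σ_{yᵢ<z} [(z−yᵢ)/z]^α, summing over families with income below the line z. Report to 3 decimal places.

Incomes under z: ₹2,260, ₹3,140 (q = 2 of N = 6).
Normalized shortfalls: (3317−2260)/3317 = 0.3187; (3317−3140)/3317 = 0.0534.
Raised to α = 1.5: 0.17988; 0.01233.
Sum = 0.192211; FGT(1.5) = 0.192211 / 6 = 0.032.

0.032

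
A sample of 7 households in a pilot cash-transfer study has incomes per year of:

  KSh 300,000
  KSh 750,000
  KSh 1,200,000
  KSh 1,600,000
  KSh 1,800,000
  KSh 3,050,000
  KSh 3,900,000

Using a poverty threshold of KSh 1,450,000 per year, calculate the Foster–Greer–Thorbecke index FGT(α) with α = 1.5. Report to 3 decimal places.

0.159

Below the line: KSh 300,000, KSh 750,000, KSh 1,200,000 (q = 3 of N = 7).
Gap ratios (z−y)/z: (1450000−300000)/1450000 = 0.7931; (1450000−750000)/1450000 = 0.4828; (1450000−1200000)/1450000 = 0.1724.
Raised to α = 1.5: 0.70631; 0.33542; 0.07159.
Sum = 1.113325; FGT(1.5) = 1.113325 / 7 = 0.159.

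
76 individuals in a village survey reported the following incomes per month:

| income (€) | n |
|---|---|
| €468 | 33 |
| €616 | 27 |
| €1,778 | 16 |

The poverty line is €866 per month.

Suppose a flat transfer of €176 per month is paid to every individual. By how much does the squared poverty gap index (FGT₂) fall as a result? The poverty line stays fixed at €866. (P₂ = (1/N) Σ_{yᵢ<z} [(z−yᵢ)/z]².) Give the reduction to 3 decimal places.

Before: below the line — 33×€468, 27×€616; squared poverty gap index (FGT₂) = 0.12132.
After the €176 transfer: below the line — 33×€644, 27×€792; squared poverty gap index (FGT₂) = 0.03113.
Reduction = 0.12132 − 0.03113 = 0.090.

0.090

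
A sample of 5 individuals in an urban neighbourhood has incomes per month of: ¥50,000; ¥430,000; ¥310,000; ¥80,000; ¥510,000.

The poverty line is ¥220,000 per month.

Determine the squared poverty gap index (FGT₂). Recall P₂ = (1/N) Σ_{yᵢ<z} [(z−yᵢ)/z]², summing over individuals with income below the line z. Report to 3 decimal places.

Below the line: ¥50,000, ¥80,000 (q = 2 of N = 5).
Gap ratios (z−y)/z: (220000−50000)/220000 = 0.7727; (220000−80000)/220000 = 0.6364.
Squared: 0.5971; 0.4050.
Sum = 1.002066; P₂ = 1.002066 / 5 = 0.200.

0.200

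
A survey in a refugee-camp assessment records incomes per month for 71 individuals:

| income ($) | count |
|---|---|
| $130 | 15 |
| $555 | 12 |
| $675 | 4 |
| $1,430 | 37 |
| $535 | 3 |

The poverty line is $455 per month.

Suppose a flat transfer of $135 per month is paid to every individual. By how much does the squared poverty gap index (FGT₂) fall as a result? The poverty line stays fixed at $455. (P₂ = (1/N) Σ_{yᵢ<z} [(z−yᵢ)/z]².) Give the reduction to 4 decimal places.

Before: below the line — 15×$130; squared poverty gap index (FGT₂) = 0.107790.
After the $135 transfer: below the line — 15×$265; squared poverty gap index (FGT₂) = 0.036840.
Reduction = 0.107790 − 0.036840 = 0.0709.

0.0709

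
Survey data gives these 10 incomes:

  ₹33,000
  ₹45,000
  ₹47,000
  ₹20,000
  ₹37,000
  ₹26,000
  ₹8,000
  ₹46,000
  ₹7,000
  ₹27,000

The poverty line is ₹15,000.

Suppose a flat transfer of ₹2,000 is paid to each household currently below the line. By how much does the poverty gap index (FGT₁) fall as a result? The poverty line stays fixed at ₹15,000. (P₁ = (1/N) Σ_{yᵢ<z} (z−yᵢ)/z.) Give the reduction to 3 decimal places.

Before: below the line — ₹7,000, ₹8,000; poverty gap index (FGT₁) = 0.10000.
After the ₹2,000 transfer: below the line — ₹9,000, ₹10,000; poverty gap index (FGT₁) = 0.07333.
Reduction = 0.10000 − 0.07333 = 0.027.

0.027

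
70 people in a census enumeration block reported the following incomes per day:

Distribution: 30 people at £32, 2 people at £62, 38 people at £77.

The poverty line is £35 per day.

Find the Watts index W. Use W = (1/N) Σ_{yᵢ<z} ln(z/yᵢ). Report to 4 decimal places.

Incomes under z: 30×£32 (q = 30 of N = 70).
ln(z/y) terms: ln(35/32) = 0.0896 (×30).
W = 2.688365 / 70 = 0.0384.

0.0384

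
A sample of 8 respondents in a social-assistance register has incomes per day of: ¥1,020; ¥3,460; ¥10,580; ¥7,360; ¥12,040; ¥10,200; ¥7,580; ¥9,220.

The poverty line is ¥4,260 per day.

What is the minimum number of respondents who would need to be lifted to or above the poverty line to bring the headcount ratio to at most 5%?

2 of the 8 respondents are poor, so H = 2/8 = 0.250.
A headcount ratio of at most 5% allows at most ⌊0.05 × 8⌋ = 0 poor respondents.
So at least 2 − 0 = 2 must be lifted.

2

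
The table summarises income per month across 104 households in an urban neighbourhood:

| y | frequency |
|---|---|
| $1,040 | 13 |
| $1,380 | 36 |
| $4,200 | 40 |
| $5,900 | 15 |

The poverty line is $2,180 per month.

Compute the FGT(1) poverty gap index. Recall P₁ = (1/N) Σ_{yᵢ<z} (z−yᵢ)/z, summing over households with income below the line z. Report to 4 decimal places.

Below the line: 13×$1,040, 36×$1,380 (q = 49 of N = 104).
Shortfall ratios: (2180−1040)/2180 = 0.5229 (×13); (2180−1380)/2180 = 0.3670 (×36).
Σ = 20.009174. Dividing by the full population N = 104 gives P₁ = 0.1924.

0.1924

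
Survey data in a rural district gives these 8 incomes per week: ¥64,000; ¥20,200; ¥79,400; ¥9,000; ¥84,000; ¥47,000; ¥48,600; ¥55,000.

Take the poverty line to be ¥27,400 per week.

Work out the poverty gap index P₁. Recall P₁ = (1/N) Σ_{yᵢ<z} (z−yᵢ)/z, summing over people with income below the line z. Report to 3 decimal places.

0.117

Below the line: ¥9,000, ¥20,200 (q = 2 of N = 8).
Relative gaps: (27400−9000)/27400 = 0.6715; (27400−20200)/27400 = 0.2628.
Sum of shortfalls = 0.934307; P₁ averages over all N: 0.934307 / 8 = 0.117.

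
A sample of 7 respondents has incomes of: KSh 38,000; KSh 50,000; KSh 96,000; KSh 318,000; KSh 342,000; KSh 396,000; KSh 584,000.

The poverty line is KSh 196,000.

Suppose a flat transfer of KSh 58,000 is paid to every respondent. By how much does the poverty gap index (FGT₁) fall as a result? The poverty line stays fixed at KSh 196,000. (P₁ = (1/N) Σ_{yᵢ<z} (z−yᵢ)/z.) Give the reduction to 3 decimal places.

Before: below the line — KSh 38,000, KSh 50,000, KSh 96,000; poverty gap index (FGT₁) = 0.29446.
After the KSh 58,000 transfer: below the line — KSh 96,000, KSh 108,000, KSh 154,000; poverty gap index (FGT₁) = 0.16764.
Reduction = 0.29446 − 0.16764 = 0.127.

0.127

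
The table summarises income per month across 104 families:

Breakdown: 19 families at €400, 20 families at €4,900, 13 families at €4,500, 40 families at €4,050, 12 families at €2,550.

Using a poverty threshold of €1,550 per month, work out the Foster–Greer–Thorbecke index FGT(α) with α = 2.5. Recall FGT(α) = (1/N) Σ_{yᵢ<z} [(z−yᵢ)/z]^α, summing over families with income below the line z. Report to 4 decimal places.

0.0866

Below the line: 19×€400 (q = 19 of N = 104).
Gap ratios (z−y)/z: (1550−400)/1550 = 0.7419 (×19).
Raised to α = 2.5: 0.47415 (×19).
Sum = 9.008842; FGT(2.5) = 9.008842 / 104 = 0.0866.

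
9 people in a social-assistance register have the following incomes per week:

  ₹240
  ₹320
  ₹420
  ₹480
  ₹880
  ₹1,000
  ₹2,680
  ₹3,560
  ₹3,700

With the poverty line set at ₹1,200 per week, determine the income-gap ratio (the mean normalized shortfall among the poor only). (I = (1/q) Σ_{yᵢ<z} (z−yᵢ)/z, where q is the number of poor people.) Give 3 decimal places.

0.536

Below the line: ₹240, ₹320, ₹420, ₹480, ₹880, ₹1,000 (q = 6 of N = 9).
Shortfall ratios (z−y)/z: 0.8000, 0.7333, 0.6500, 0.6000, 0.2667, 0.1667; sum = 3.216667.
I averages over the q = 6 poor units only: 3.216667 / 6 = 0.536.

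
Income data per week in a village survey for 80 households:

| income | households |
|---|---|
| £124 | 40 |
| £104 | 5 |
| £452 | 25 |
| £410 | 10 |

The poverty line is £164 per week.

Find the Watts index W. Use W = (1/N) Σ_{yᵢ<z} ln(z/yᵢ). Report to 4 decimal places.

0.1683

Poor units: 5×£104, 40×£124 (q = 45 of N = 80).
Log shortfalls: ln(164/104) = 0.4555 (×5); ln(164/124) = 0.2796 (×40).
W = 13.460772 / 80 = 0.1683.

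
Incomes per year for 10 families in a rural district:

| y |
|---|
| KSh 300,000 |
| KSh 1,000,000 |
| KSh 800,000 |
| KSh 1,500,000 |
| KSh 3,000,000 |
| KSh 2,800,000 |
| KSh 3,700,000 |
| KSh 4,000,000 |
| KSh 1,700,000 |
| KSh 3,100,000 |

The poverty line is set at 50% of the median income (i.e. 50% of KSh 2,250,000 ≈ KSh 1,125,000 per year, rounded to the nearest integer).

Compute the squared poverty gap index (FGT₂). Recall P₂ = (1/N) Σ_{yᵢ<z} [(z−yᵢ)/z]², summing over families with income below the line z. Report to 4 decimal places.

0.0634

Poor units: KSh 300,000, KSh 800,000, KSh 1,000,000 (q = 3 of N = 10).
Relative gaps: (1125000−300000)/1125000 = 0.7333; (1125000−800000)/1125000 = 0.2889; (1125000−1000000)/1125000 = 0.1111.
Squared: 0.5378; 0.0835; 0.0123.
Sum = 0.633580; P₂ = 0.633580 / 10 = 0.0634.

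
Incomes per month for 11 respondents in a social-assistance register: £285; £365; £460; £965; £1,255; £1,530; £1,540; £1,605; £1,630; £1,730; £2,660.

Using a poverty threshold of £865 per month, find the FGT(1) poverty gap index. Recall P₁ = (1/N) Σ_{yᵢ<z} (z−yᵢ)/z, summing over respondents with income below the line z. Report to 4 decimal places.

0.1561

Below the line: £285, £365, £460 (q = 3 of N = 11).
Gap ratios (z−y)/z: (865−285)/865 = 0.6705; (865−365)/865 = 0.5780; (865−460)/865 = 0.4682.
Σ = 1.716763. Dividing by the full population N = 11 gives P₁ = 0.1561.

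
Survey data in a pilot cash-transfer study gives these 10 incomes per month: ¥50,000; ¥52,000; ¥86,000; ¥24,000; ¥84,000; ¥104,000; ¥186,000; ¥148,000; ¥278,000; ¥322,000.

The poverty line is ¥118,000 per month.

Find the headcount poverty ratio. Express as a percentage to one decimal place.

60.0%

6 of the 10 respondents have income below ¥118,000.
H = 6/10 = 60.0%.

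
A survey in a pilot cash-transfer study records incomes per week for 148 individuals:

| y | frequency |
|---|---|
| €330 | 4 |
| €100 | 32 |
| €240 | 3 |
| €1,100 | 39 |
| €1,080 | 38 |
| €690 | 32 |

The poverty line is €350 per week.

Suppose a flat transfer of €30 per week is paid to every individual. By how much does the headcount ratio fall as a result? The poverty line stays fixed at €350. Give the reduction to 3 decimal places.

0.027

Before: below the line — 32×€100, 3×€240, 4×€330; headcount ratio = 0.26351.
After the €30 transfer: below the line — 32×€130, 3×€270; headcount ratio = 0.23649.
Reduction = 0.26351 − 0.23649 = 0.027.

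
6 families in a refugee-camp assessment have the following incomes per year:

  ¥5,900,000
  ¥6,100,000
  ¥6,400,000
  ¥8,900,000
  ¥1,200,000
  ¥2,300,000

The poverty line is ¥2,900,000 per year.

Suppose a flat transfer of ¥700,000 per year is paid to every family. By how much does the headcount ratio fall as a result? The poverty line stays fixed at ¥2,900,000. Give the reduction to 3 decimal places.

Before: below the line — ¥1,200,000, ¥2,300,000; headcount ratio = 0.33333.
After the ¥700,000 transfer: below the line — ¥1,900,000; headcount ratio = 0.16667.
Reduction = 0.33333 − 0.16667 = 0.167.

0.167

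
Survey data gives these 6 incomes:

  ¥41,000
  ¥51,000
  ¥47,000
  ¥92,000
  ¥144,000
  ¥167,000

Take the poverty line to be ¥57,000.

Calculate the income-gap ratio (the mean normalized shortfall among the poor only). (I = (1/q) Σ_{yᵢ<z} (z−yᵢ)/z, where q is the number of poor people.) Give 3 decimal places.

Poor units: ¥41,000, ¥47,000, ¥51,000 (q = 3 of N = 6).
Shortfall ratios (z−y)/z: 0.2807, 0.1754, 0.1053; sum = 0.561404.
I averages over the q = 3 poor units only: 0.561404 / 3 = 0.187.

0.187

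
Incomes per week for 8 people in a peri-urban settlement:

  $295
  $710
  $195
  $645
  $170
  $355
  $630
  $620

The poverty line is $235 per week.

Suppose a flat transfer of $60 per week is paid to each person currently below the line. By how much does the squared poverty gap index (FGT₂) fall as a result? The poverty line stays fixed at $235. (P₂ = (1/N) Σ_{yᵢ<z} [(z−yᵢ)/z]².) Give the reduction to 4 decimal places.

0.0131

Before: below the line — $170, $195; squared poverty gap index (FGT₂) = 0.013185.
After the $60 transfer: below the line — $230; squared poverty gap index (FGT₂) = 0.000057.
Reduction = 0.013185 − 0.000057 = 0.0131.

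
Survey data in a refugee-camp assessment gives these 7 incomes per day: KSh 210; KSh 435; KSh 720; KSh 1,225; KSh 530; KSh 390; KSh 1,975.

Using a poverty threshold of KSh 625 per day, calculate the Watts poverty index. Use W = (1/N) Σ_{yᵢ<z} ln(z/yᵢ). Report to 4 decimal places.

Below the line: KSh 210, KSh 390, KSh 435, KSh 530 (q = 4 of N = 7).
Log shortfalls: ln(625/210) = 1.0906; ln(625/390) = 0.4716; ln(625/435) = 0.3624; ln(625/530) = 0.1649.
W = 2.089529 / 7 = 0.2985.

0.2985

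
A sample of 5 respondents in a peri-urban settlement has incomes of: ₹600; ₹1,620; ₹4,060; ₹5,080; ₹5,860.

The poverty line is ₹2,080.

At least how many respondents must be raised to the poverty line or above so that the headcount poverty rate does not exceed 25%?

1

2 of the 5 respondents are poor, so H = 2/5 = 0.400.
A headcount ratio of at most 25% allows at most ⌊0.25 × 5⌋ = 1 poor respondents.
So at least 2 − 1 = 1 must be lifted.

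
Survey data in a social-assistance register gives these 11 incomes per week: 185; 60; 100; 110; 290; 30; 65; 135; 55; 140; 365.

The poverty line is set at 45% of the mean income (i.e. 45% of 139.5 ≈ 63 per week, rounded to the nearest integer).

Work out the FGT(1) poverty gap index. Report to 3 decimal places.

0.063

Incomes under z: 30, 55, 60 (q = 3 of N = 11).
Normalized shortfalls: (63−30)/63 = 0.5238; (63−55)/63 = 0.1270; (63−60)/63 = 0.0476.
Sum of shortfalls = 0.698413; P₁ averages over all N: 0.698413 / 11 = 0.063.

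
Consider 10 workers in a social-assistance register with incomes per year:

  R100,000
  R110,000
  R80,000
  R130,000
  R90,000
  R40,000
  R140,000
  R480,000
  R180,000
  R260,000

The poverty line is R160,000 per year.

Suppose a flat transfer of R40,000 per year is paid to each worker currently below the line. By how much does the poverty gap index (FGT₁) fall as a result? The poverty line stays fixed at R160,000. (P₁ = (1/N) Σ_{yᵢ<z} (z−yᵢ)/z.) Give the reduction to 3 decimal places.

Before: below the line — R40,000, R80,000, R90,000, R100,000, R110,000, R130,000, R140,000; poverty gap index (FGT₁) = 0.26875.
After the R40,000 transfer: below the line — R80,000, R120,000, R130,000, R140,000, R150,000; poverty gap index (FGT₁) = 0.11250.
Reduction = 0.26875 − 0.11250 = 0.156.

0.156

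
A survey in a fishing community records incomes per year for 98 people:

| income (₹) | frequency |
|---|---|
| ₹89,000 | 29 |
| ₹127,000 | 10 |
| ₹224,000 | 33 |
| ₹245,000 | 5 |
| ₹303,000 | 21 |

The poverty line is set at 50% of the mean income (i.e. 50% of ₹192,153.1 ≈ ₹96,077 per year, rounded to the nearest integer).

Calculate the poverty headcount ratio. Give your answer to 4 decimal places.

29 of the 98 people have income below ₹96,077.
H = 29/98 = 0.2959.

0.2959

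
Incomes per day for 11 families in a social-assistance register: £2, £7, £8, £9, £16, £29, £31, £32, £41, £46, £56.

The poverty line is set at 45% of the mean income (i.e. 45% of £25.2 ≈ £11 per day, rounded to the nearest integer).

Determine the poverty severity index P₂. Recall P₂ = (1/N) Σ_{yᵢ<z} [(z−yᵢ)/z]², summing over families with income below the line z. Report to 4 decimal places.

Poor units: £2, £7, £8, £9 (q = 4 of N = 11).
Relative gaps: (11−2)/11 = 0.8182; (11−7)/11 = 0.3636; (11−8)/11 = 0.2727; (11−9)/11 = 0.1818.
Squared: 0.6694; 0.1322; 0.0744; 0.0331.
Sum = 0.909091; P₂ = 0.909091 / 11 = 0.0826.

0.0826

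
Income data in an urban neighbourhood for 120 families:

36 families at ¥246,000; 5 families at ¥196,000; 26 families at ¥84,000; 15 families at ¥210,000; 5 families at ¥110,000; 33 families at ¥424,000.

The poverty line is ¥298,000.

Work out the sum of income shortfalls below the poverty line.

Poor units: 26×¥84,000, 5×¥110,000, 5×¥196,000, 15×¥210,000, 36×¥246,000 (q = 87 of N = 120).
Individual gaps: 26×(298000−84000) = 5564000; 5×(298000−110000) = 940000; 5×(298000−196000) = 510000; 15×(298000−210000) = 1320000; 36×(298000−246000) = 1872000.
Aggregate gap = ¥10,206,000.

¥10,206,000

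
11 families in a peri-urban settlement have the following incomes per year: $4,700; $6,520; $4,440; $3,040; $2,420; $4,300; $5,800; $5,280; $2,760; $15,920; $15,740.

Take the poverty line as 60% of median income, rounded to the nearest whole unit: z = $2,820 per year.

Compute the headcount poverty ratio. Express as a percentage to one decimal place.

18.2%

2 of the 11 families have income below $2,820.
H = 2/11 = 18.2%.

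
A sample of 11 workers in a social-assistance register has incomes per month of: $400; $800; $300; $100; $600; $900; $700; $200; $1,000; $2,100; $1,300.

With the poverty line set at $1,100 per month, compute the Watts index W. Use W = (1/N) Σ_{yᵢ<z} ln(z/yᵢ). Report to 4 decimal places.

Below z: $100, $200, $300, $400, $600, $700, $800, $900, $1,000 (q = 9 of N = 11).
Log shortfalls: ln(1100/100) = 2.3979; ln(1100/200) = 1.7047; ln(1100/300) = 1.2993; ln(1100/400) = 1.0116; ln(1100/600) = 0.6061; ln(1100/700) = 0.4520; ln(1100/800) = 0.3185; ln(1100/900) = 0.2007; ln(1100/1000) = 0.0953.
W = 8.086083 / 11 = 0.7351.

0.7351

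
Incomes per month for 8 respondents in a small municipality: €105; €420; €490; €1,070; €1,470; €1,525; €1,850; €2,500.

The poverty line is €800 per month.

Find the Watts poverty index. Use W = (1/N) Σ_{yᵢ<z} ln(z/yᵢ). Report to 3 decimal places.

0.396

Incomes under z: €105, €420, €490 (q = 3 of N = 8).
ln(z/y) terms: ln(800/105) = 2.0307; ln(800/420) = 0.6444; ln(800/490) = 0.4902.
W = 3.165215 / 8 = 0.396.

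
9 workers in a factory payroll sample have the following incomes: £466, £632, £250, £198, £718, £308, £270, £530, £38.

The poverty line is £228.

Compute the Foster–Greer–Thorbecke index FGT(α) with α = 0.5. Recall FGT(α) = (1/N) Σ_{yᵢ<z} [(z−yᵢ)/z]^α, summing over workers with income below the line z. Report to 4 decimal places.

0.1417

Below the line: £38, £198 (q = 2 of N = 9).
Relative gaps: (228−38)/228 = 0.8333; (228−198)/228 = 0.1316.
Raised to α = 0.5: 0.91287; 0.36274.
Sum = 1.275609; FGT(0.5) = 1.275609 / 9 = 0.1417.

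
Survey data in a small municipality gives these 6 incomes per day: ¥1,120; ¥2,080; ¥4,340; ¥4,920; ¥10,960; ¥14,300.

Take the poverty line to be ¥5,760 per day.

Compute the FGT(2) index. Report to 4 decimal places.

0.1899

Incomes under z: ¥1,120, ¥2,080, ¥4,340, ¥4,920 (q = 4 of N = 6).
Shortfall ratios: (5760−1120)/5760 = 0.8056; (5760−2080)/5760 = 0.6389; (5760−4340)/5760 = 0.2465; (5760−4920)/5760 = 0.1458.
Squared: 0.6489; 0.4082; 0.0608; 0.0213.
Sum = 1.139142; P₂ = 1.139142 / 6 = 0.1899.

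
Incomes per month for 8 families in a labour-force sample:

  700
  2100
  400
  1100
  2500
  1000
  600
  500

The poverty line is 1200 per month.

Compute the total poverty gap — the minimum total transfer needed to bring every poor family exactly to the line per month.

Below the line: 400, 500, 600, 700, 1000, 1100 (q = 6 of N = 8).
Individual gaps: 1200−400 = 800; 1200−500 = 700; 1200−600 = 600; 1200−700 = 500; 1200−1000 = 200; 1200−1100 = 100.
Aggregate gap = 2900.

2900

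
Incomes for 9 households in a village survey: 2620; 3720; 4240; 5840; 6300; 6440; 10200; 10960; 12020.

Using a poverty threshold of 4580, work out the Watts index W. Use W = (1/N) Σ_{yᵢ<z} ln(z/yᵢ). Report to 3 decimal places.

Poor units: 2620, 3720, 4240 (q = 3 of N = 9).
Log gaps: ln(4580/2620) = 0.5585; ln(4580/3720) = 0.2080; ln(4580/4240) = 0.0771.
W = 0.843636 / 9 = 0.094.

0.094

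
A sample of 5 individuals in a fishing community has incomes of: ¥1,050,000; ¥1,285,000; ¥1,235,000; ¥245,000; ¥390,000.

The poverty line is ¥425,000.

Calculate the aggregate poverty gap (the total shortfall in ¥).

Poor units: ¥245,000, ¥390,000 (q = 2 of N = 5).
Individual gaps: 425000−245000 = 180000; 425000−390000 = 35000.
Aggregate gap = ¥215,000.

¥215,000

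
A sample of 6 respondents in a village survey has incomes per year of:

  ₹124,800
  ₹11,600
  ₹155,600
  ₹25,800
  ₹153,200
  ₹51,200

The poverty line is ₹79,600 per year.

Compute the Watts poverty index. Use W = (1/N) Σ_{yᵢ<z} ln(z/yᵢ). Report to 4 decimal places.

Below z: ₹11,600, ₹25,800, ₹51,200 (q = 3 of N = 6).
Log shortfalls: ln(79600/11600) = 1.9260; ln(79600/25800) = 1.1266; ln(79600/51200) = 0.4413.
W = 3.493923 / 6 = 0.5823.

0.5823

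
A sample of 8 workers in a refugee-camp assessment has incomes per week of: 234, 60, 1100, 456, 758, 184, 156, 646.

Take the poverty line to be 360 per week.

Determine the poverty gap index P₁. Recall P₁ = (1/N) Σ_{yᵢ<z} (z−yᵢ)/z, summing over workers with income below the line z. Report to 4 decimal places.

Incomes under z: 60, 156, 184, 234 (q = 4 of N = 8).
Relative gaps: (360−60)/360 = 0.8333; (360−156)/360 = 0.5667; (360−184)/360 = 0.4889; (360−234)/360 = 0.3500.
Σ = 2.238889. Dividing by the full population N = 8 gives P₁ = 0.2799.

0.2799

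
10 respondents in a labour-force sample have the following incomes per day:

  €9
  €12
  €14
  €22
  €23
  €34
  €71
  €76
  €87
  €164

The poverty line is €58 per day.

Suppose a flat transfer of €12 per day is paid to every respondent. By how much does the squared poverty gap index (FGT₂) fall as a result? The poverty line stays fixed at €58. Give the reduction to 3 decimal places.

0.141

Before: below the line — €9, €12, €14, €22, €23, €34; squared poverty gap index (FGT₂) = 0.28389.
After the €12 transfer: below the line — €21, €24, €26, €34, €35, €46; squared poverty gap index (FGT₂) = 0.14263.
Reduction = 0.28389 − 0.14263 = 0.141.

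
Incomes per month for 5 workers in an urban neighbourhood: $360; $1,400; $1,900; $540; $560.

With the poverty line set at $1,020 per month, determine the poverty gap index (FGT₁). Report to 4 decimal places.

Poor units: $360, $540, $560 (q = 3 of N = 5).
Shortfall ratios: (1020−360)/1020 = 0.6471; (1020−540)/1020 = 0.4706; (1020−560)/1020 = 0.4510.
Σ = 1.568627. Dividing by the full population N = 5 gives P₁ = 0.3137.

0.3137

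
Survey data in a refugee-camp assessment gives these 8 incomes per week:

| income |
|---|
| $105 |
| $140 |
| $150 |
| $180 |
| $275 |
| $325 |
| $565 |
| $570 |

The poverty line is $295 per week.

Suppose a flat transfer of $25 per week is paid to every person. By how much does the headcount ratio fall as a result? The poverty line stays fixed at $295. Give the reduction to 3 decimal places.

0.125

Before: below the line — $105, $140, $150, $180, $275; headcount ratio = 0.62500.
After the $25 transfer: below the line — $130, $165, $175, $205; headcount ratio = 0.50000.
Reduction = 0.62500 − 0.50000 = 0.125.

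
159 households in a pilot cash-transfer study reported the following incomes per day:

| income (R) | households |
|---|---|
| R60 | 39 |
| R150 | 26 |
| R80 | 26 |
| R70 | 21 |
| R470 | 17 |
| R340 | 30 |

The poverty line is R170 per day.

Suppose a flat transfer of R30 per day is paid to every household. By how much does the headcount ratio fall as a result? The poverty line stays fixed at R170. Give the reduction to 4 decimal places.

Before: below the line — 39×R60, 21×R70, 26×R80, 26×R150; headcount ratio = 0.704403.
After the R30 transfer: below the line — 39×R90, 21×R100, 26×R110; headcount ratio = 0.540881.
Reduction = 0.704403 − 0.540881 = 0.1635.

0.1635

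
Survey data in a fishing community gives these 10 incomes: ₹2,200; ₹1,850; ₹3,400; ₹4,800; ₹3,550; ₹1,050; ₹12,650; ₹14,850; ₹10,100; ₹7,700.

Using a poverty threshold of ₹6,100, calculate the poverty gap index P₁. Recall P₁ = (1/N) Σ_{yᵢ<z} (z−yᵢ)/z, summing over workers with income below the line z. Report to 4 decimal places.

0.3238

Incomes under z: ₹1,050, ₹1,850, ₹2,200, ₹3,400, ₹3,550, ₹4,800 (q = 6 of N = 10).
Shortfall ratios: (6100−1050)/6100 = 0.8279; (6100−1850)/6100 = 0.6967; (6100−2200)/6100 = 0.6393; (6100−3400)/6100 = 0.4426; (6100−3550)/6100 = 0.4180; (6100−4800)/6100 = 0.2131.
Σ = 3.237705. Dividing by the full population N = 10 gives P₁ = 0.3238.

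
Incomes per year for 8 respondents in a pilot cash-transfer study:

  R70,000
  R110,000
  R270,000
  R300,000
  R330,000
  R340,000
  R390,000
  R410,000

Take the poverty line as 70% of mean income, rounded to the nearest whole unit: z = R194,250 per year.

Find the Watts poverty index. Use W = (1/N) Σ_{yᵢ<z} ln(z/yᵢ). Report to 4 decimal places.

0.1987

Incomes under z: R70,000, R110,000 (q = 2 of N = 8).
Log shortfalls: ln(194250/70000) = 1.0207; ln(194250/110000) = 0.5687.
W = 1.589316 / 8 = 0.1987.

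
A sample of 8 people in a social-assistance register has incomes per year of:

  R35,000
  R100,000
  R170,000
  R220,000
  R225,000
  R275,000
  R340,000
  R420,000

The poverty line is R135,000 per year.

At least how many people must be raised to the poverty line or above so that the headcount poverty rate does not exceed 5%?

Currently q = 2 of N = 8 are below the line (H = 0.250).
A headcount ratio of at most 5% allows at most ⌊0.05 × 8⌋ = 0 poor people.
So at least 2 − 0 = 2 must be lifted.

2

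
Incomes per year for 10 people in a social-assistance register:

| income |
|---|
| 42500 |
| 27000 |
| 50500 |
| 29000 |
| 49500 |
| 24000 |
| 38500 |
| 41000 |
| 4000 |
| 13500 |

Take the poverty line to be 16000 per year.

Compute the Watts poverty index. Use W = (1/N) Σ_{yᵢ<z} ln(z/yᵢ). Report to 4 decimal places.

0.1556

Incomes under z: 4000, 13500 (q = 2 of N = 10).
Log gaps: ln(16000/4000) = 1.3863; ln(16000/13500) = 0.1699.
W = 1.556193 / 10 = 0.1556.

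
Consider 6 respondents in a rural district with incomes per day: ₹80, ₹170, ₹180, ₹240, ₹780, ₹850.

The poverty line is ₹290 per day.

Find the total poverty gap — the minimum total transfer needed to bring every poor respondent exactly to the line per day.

Below the line: ₹80, ₹170, ₹180, ₹240 (q = 4 of N = 6).
Individual gaps: 290−80 = 210; 290−170 = 120; 290−180 = 110; 290−240 = 50.
Aggregate gap = ₹490.

₹490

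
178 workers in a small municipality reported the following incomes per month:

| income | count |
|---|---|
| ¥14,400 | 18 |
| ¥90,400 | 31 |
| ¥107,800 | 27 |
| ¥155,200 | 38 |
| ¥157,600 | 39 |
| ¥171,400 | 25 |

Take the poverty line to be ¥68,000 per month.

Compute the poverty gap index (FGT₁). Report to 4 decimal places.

Incomes under z: 18×¥14,400 (q = 18 of N = 178).
Relative gaps: (68000−14400)/68000 = 0.7882 (×18).
Σ = 14.188235. Dividing by the full population N = 178 gives P₁ = 0.0797.

0.0797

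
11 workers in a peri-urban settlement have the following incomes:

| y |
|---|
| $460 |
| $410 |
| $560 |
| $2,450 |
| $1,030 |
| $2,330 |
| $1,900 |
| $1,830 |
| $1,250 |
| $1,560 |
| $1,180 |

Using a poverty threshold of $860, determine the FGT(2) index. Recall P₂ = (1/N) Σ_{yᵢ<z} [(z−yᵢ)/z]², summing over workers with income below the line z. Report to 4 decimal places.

0.0556

Incomes under z: $410, $460, $560 (q = 3 of N = 11).
Relative gaps: (860−410)/860 = 0.5233; (860−460)/860 = 0.4651; (860−560)/860 = 0.3488.
Squared: 0.2738; 0.2163; 0.1217.
Sum = 0.611817; P₂ = 0.611817 / 11 = 0.0556.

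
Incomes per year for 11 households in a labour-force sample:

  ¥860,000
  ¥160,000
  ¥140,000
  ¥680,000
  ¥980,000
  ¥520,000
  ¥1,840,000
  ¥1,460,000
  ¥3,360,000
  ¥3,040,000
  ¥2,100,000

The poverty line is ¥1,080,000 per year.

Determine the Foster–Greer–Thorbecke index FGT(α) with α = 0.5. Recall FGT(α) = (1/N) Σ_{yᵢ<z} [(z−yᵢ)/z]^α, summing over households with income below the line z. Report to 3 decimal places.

0.358

Below the line: ¥140,000, ¥160,000, ¥520,000, ¥680,000, ¥860,000, ¥980,000 (q = 6 of N = 11).
Gap ratios (z−y)/z: (1080000−140000)/1080000 = 0.8704; (1080000−160000)/1080000 = 0.8519; (1080000−520000)/1080000 = 0.5185; (1080000−680000)/1080000 = 0.3704; (1080000−860000)/1080000 = 0.2037; (1080000−980000)/1080000 = 0.0926.
Raised to α = 0.5: 0.93294; 0.92296; 0.72008; 0.60858; 0.45134; 0.30429.
Sum = 3.940183; FGT(0.5) = 3.940183 / 11 = 0.358.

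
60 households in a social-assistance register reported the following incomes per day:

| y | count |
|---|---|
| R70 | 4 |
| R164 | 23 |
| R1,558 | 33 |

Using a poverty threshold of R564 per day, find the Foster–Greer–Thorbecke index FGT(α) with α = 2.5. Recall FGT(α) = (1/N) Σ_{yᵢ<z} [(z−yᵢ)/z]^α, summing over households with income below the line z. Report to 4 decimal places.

0.2102

Incomes under z: 4×R70, 23×R164 (q = 27 of N = 60).
Relative gaps: (564−70)/564 = 0.8759 (×4); (564−164)/564 = 0.7092 (×23).
Raised to α = 2.5: 0.71799 (×4); 0.42360 (×23).
Sum = 12.614684; FGT(2.5) = 12.614684 / 60 = 0.2102.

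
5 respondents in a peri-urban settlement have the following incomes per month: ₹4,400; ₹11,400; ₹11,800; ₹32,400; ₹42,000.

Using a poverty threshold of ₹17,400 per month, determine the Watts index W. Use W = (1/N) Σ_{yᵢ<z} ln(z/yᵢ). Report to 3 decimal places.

0.437

Below the line: ₹4,400, ₹11,400, ₹11,800 (q = 3 of N = 5).
ln(z/y) terms: ln(17400/4400) = 1.3749; ln(17400/11400) = 0.4229; ln(17400/11800) = 0.3884.
W = 2.186093 / 5 = 0.437.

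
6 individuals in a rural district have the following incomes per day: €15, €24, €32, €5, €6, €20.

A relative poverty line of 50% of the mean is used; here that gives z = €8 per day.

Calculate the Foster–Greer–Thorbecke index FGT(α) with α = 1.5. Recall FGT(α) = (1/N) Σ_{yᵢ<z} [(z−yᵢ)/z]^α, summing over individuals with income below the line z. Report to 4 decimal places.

Poor units: €5, €6 (q = 2 of N = 6).
Shortfall ratios: (8−5)/8 = 0.3750; (8−6)/8 = 0.2500.
Raised to α = 1.5: 0.22964; 0.12500.
Sum = 0.354640; FGT(1.5) = 0.354640 / 6 = 0.0591.

0.0591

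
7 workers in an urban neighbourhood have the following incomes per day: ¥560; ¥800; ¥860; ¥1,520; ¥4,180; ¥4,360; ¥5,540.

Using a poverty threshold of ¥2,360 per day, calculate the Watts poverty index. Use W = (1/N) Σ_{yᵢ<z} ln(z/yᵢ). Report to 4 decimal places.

0.5671

Below the line: ¥560, ¥800, ¥860, ¥1,520 (q = 4 of N = 7).
ln(z/y) terms: ln(2360/560) = 1.4385; ln(2360/800) = 1.0818; ln(2360/860) = 1.0095; ln(2360/1520) = 0.4400.
W = 3.969721 / 7 = 0.5671.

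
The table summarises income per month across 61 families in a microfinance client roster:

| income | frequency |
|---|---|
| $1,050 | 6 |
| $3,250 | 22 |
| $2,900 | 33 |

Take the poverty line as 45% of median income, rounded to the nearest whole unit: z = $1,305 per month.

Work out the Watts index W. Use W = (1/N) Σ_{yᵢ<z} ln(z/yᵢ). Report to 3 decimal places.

Incomes under z: 6×$1,050 (q = 6 of N = 61).
Log gaps: ln(1305/1050) = 0.2174 (×6).
W = 1.304477 / 61 = 0.021.

0.021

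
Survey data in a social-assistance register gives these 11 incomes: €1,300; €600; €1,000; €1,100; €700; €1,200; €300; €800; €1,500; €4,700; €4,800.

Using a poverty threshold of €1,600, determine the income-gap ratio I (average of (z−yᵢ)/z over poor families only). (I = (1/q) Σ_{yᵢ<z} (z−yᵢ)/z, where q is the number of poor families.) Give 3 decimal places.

Below z: €300, €600, €700, €800, €1,000, €1,100, €1,200, €1,300, €1,500 (q = 9 of N = 11).
Relative gaps: 0.8125, 0.6250, 0.5625, 0.5000, 0.3750, 0.3125, 0.2500, 0.1875, 0.0625; sum = 3.687500.
The income-gap ratio divides by q (the poor only): 3.687500 / 9 = 0.410.

0.410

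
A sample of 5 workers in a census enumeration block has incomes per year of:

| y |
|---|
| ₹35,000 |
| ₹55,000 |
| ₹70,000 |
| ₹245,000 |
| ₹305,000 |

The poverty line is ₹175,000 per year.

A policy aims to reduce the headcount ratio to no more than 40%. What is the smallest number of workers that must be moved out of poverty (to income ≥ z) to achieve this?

3 of the 5 workers are poor, so H = 3/5 = 0.600.
A headcount ratio of at most 40% allows at most ⌊0.40 × 5⌋ = 2 poor workers.
So at least 3 − 2 = 1 must be lifted.

1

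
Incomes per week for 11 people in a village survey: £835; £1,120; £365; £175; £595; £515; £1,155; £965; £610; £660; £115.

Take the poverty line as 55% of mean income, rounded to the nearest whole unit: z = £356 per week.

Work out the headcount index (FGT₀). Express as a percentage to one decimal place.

2 of the 11 people have income below £356.
H = 2/11 = 18.2%.

18.2%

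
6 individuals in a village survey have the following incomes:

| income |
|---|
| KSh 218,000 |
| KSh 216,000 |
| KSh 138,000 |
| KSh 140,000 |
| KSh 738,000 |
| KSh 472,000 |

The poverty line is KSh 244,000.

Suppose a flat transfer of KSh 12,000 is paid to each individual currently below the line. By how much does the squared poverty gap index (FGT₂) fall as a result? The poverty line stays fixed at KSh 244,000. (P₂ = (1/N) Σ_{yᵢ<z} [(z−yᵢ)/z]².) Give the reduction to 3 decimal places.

Before: below the line — KSh 138,000, KSh 140,000, KSh 216,000, KSh 218,000; squared poverty gap index (FGT₂) = 0.06582.
After the KSh 12,000 transfer: below the line — KSh 150,000, KSh 152,000, KSh 228,000, KSh 230,000; squared poverty gap index (FGT₂) = 0.04970.
Reduction = 0.06582 − 0.04970 = 0.016.

0.016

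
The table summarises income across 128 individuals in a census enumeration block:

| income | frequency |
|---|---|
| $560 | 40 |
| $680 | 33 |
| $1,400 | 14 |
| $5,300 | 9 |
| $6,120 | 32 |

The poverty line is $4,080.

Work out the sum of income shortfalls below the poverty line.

Incomes under z: 40×$560, 33×$680, 14×$1,400 (q = 87 of N = 128).
Individual gaps: 40×(4080−560) = 140800; 33×(4080−680) = 112200; 14×(4080−1400) = 37520.
Aggregate gap = $290,520.

$290,520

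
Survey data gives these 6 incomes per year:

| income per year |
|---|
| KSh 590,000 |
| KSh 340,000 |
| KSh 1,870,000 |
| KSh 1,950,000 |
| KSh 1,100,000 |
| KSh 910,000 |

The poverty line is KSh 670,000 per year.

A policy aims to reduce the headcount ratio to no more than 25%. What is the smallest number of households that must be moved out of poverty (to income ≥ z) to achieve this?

Currently q = 2 of N = 6 are below the line (H = 0.333).
A headcount ratio of at most 25% allows at most ⌊0.25 × 6⌋ = 1 poor households.
So at least 2 − 1 = 1 must be lifted.

1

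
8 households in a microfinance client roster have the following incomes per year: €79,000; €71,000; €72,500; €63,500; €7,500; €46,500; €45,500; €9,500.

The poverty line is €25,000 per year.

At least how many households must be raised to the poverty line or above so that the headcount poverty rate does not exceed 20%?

1

2 of the 8 households are poor, so H = 2/8 = 0.250.
A headcount ratio of at most 20% allows at most ⌊0.20 × 8⌋ = 1 poor households.
So at least 2 − 1 = 1 must be lifted.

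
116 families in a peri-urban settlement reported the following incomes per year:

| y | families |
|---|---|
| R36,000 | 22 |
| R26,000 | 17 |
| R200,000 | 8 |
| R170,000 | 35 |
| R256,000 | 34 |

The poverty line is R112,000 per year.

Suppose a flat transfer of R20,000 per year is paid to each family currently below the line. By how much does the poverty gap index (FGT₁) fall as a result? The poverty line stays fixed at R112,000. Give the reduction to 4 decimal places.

Before: below the line — 17×R26,000, 22×R36,000; poverty gap index (FGT₁) = 0.241225.
After the R20,000 transfer: below the line — 17×R46,000, 22×R56,000; poverty gap index (FGT₁) = 0.181188.
Reduction = 0.241225 − 0.181188 = 0.0600.

0.0600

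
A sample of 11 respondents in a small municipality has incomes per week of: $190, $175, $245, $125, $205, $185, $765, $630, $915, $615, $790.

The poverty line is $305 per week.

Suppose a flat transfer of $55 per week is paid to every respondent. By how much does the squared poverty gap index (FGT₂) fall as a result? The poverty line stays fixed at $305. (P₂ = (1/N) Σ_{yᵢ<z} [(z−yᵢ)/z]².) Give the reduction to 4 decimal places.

Before: below the line — $125, $175, $185, $190, $205, $245; squared poverty gap index (FGT₂) = 0.088466.
After the $55 transfer: below the line — $180, $230, $240, $245, $260, $300; squared poverty gap index (FGT₂) = 0.030417.
Reduction = 0.088466 − 0.030417 = 0.0580.

0.0580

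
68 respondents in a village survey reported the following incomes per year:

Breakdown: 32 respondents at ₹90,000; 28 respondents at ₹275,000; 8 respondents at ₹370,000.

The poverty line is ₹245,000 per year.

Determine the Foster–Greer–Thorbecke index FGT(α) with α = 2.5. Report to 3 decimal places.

0.150

Below z: 32×₹90,000 (q = 32 of N = 68).
Relative gaps: (245000−90000)/245000 = 0.6327 (×32).
Raised to α = 2.5: 0.31836 (×32).
Sum = 10.187415; FGT(2.5) = 10.187415 / 68 = 0.150.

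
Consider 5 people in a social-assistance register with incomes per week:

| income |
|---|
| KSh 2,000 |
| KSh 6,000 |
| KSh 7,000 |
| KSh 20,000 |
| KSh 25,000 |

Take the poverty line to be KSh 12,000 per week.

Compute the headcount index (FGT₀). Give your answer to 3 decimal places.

3 of the 5 people have income below KSh 12,000.
H = 3/5 = 0.600.

0.600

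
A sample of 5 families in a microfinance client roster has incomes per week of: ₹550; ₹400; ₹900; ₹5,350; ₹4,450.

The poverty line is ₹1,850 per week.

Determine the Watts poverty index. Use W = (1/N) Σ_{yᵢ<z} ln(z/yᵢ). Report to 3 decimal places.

0.693

Poor units: ₹400, ₹550, ₹900 (q = 3 of N = 5).
Log shortfalls: ln(1850/400) = 1.5315; ln(1850/550) = 1.2130; ln(1850/900) = 0.7205.
W = 3.465045 / 5 = 0.693.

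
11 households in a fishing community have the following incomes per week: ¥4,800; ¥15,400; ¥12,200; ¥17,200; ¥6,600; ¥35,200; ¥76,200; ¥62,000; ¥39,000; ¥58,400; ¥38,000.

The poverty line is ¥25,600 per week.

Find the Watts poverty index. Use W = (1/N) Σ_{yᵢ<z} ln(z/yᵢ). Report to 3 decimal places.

Incomes under z: ¥4,800, ¥6,600, ¥12,200, ¥15,400, ¥17,200 (q = 5 of N = 11).
Log gaps: ln(25600/4800) = 1.6740; ln(25600/6600) = 1.3555; ln(25600/12200) = 0.7412; ln(25600/15400) = 0.5082; ln(25600/17200) = 0.3977.
W = 4.676563 / 11 = 0.425.

0.425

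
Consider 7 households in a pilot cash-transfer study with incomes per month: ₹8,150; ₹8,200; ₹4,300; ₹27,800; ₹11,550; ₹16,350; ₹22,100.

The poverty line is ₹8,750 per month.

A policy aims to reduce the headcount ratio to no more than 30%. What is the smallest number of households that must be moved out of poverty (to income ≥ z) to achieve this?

Currently q = 3 of N = 7 are below the line (H = 0.429).
A headcount ratio of at most 30% allows at most ⌊0.30 × 7⌋ = 2 poor households.
So at least 3 − 2 = 1 must be lifted.

1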